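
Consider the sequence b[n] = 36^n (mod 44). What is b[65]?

12

Listing terms: b[0] = 1, b[1] = 36, b[2] = 20, b[3] = 16, b[4] = 4, b[5] = 12, b[6] = 36.
Since b[6] = b[1] = 36, the sequence is eventually periodic: after a pre-period of length 1 it cycles with period 5.
For n ≥ 1, b[n] depends only on (n - 1) mod 5. (65 - 1) mod 5 = 4, so b[65] = b[5] = 12.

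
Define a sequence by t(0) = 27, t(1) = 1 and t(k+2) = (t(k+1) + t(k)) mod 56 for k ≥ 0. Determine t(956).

Listing terms: t(0) = 27, t(1) = 1, t(2) = 28, t(3) = 29, t(4) = 1, t(5) = 30, t(6) = 31, t(7) = 5, t(8) = 36, t(9) = 41, t(10) = 21, t(11) = 6, t(12) = 27, t(13) = 33, t(14) = 4, t(15) = 37, t(16) = 41, t(17) = 22, t(18) = 7, t(19) = 29, t(20) = 36, t(21) = 9, t(22) = 45, t(23) = 54, t(24) = 43, t(25) = 41, t(26) = 28, t(27) = 13, t(28) = 41, t(29) = 54, t(30) = 39, t(31) = 37, t(32) = 20, t(33) = 1, t(34) = 21, t(35) = 22, t(36) = 43, t(37) = 9, t(38) = 52, t(39) = 5, t(40) = 1, t(41) = 6, t(42) = 7, t(43) = 13, t(44) = 20, t(45) = 33, t(46) = 53, t(47) = 30, t(48) = 27, t(49) = 1.
The sequence repeats with period 48.
So t(956) = t(0 + ((956-0) mod 48)) = t(44) = 20.

20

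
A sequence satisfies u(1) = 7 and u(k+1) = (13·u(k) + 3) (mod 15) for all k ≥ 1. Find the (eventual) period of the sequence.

4

We have u(1) = 7; u(2) = 4; u(3) = 10; u(4) = 13; u(5) = 7.
The sequence repeats with period 4.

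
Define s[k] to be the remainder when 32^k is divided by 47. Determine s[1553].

28

We have s[0] = 1, s[1] = 32, s[2] = 37, s[3] = 9, s[4] = 6, s[5] = 4, s[6] = 34, s[7] = 7, s[8] = 36, s[9] = 24, s[10] = 16, s[11] = 42, s[12] = 28, s[13] = 3, s[14] = 2, s[15] = 17, s[16] = 27, s[17] = 18, s[18] = 12, s[19] = 8, s[20] = 21, s[21] = 14, s[22] = 25, s[23] = 1.
Since s[23] = s[0] = 1, the sequence is periodic with period 23.
(1553 - 0) mod 23 = 12, so s[1553] = s[12] = 28.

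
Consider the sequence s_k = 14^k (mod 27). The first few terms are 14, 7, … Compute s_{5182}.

We have s_1 = 14, s_2 = 7, s_3 = 17, s_4 = 22, s_5 = 11, s_6 = 19, s_7 = 23, s_8 = 25, s_9 = 26, s_{10} = 13, s_{11} = 20, s_{12} = 10, s_{13} = 5, s_{14} = 16, s_{15} = 8, s_{16} = 4, s_{17} = 2, s_{18} = 1, s_{19} = 14.
Since s_{19} = s_1 = 14, the sequence is periodic with period 18.
So s_{5182} = s_{1 + ((5182-1) mod 18)} = s_{16} = 4.

4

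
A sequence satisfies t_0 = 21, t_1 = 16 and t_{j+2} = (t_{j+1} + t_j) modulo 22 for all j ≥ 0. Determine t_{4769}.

Listing terms: t_0 = 21, t_1 = 16, t_2 = 15, t_3 = 9, t_4 = 2, t_5 = 11, t_6 = 13, t_7 = 2, t_8 = 15, t_9 = 17, t_{10} = 10, t_{11} = 5, t_{12} = 15, t_{13} = 20, t_{14} = 13, t_{15} = 11, t_{16} = 2, t_{17} = 13, t_{18} = 15, t_{19} = 6, t_{20} = 21, t_{21} = 5, t_{22} = 4, t_{23} = 9, t_{24} = 13, t_{25} = 0, t_{26} = 13, t_{27} = 13, t_{28} = 4, t_{29} = 17, t_{30} = 21, t_{31} = 16.
The sequence repeats with period 30.
(4769 - 0) mod 30 = 29, so t_{4769} = t_{29} = 17.

17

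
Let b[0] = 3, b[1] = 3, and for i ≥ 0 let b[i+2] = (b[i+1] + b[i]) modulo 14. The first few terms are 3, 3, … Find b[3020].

Listing terms: b[0] = 3,  b[1] = 3,  b[2] = 6,  b[3] = 9,  b[4] = 1,  b[5] = 10,  b[6] = 11,  b[7] = 7,  b[8] = 4,  b[9] = 11,  b[10] = 1,  b[11] = 12,  b[12] = 13,  b[13] = 11,  b[14] = 10,  b[15] = 7,  b[16] = 3,  b[17] = 10,  b[18] = 13,  b[19] = 9,  b[20] = 8,  b[21] = 3,  b[22] = 11,  b[23] = 0,  b[24] = 11,  b[25] = 11,  b[26] = 8,  b[27] = 5,  b[28] = 13,  b[29] = 4,  b[30] = 3,  b[31] = 7,  b[32] = 10,  b[33] = 3,  b[34] = 13,  b[35] = 2,  b[36] = 1,  b[37] = 3,  b[38] = 4,  b[39] = 7,  b[40] = 11,  b[41] = 4,  b[42] = 1,  b[43] = 5,  b[44] = 6,  b[45] = 11,  b[46] = 3,  b[47] = 0,  b[48] = 3,  b[49] = 3.
Since (b[48], b[49]) = (b[0], b[1]) = (3, 3) (two consecutive terms determine the rest), the sequence is periodic with period 48.
(3020 - 0) mod 48 = 44, so b[3020] = b[44] = 6.

6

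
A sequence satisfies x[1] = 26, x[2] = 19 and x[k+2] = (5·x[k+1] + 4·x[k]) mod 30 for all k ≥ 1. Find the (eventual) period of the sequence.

Computing terms: x[1] = 26,  x[2] = 19,  x[3] = 19,  x[4] = 21,  x[5] = 1,  x[6] = 29,  x[7] = 29,  x[8] = 21,  x[9] = 11,  x[10] = 19,  x[11] = 19.
Since (x[10], x[11]) = (x[2], x[3]) = (19, 19) (two consecutive terms determine the rest), the sequence is eventually periodic: after a pre-period of length 1 it cycles with period 8.

8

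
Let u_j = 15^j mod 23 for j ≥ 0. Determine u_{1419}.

22

Listing terms: u_0 = 1, u_1 = 15, u_2 = 18, u_3 = 17, u_4 = 2, u_5 = 7, u_6 = 13, u_7 = 11, u_8 = 4, u_9 = 14, u_{10} = 3, u_{11} = 22, u_{12} = 8, u_{13} = 5, u_{14} = 6, u_{15} = 21, u_{16} = 16, u_{17} = 10, u_{18} = 12, u_{19} = 19, u_{20} = 9, u_{21} = 20, u_{22} = 1.
Since u_{22} = u_0 = 1, the sequence is periodic with period 22.
So u_{1419} = u_{0 + ((1419-0) mod 22)} = u_{11} = 22.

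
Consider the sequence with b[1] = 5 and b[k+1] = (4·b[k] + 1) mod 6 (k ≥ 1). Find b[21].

Computing terms: b[1] = 5, b[2] = 3, b[3] = 1, b[4] = 5.
Since b[4] = b[1] = 5, the sequence is periodic with period 3.
So b[21] = b[1 + ((21-1) mod 3)] = b[3] = 1.

1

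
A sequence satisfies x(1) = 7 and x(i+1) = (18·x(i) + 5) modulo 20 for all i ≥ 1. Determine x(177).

Listing terms: x(1) = 7; x(2) = 11; x(3) = 3; x(4) = 19; x(5) = 7.
The sequence repeats with period 4.
So x(177) = x(1 + ((177-1) mod 4)) = x(1) = 7.

7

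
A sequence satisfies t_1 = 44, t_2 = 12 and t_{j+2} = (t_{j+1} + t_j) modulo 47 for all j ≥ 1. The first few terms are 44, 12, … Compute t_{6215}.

34

Computing terms: t_1 = 44; t_2 = 12; t_3 = 9; t_4 = 21; t_5 = 30; t_6 = 4; t_7 = 34; t_8 = 38; t_9 = 25; t_{10} = 16; t_{11} = 41; t_{12} = 10; t_{13} = 4; t_{14} = 14; t_{15} = 18; t_{16} = 32; t_{17} = 3; t_{18} = 35; t_{19} = 38; t_{20} = 26; t_{21} = 17; t_{22} = 43; t_{23} = 13; t_{24} = 9; t_{25} = 22; t_{26} = 31; t_{27} = 6; t_{28} = 37; t_{29} = 43; t_{30} = 33; t_{31} = 29; t_{32} = 15; t_{33} = 44; t_{34} = 12.
Since (t_{33}, t_{34}) = (t_1, t_2) = (44, 12) (two consecutive terms determine the rest), the sequence is periodic with period 32.
So t_{6215} = t_{1 + ((6215-1) mod 32)} = t_7 = 34.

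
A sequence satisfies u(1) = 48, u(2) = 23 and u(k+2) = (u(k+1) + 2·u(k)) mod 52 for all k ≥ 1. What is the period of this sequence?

12

u(1) = 48,  u(2) = 23,  u(3) = 15,  u(4) = 9,  u(5) = 39,  u(6) = 5,  u(7) = 31,  u(8) = 41,  u(9) = 51,  u(10) = 29,  u(11) = 27,  u(12) = 33,  u(13) = 35,  u(14) = 49,  u(15) = 15,  u(16) = 9.
Since (u(15), u(16)) = (u(3), u(4)) = (15, 9) (two consecutive terms determine the rest), the sequence is eventually periodic: after a pre-period of length 2 it cycles with period 12.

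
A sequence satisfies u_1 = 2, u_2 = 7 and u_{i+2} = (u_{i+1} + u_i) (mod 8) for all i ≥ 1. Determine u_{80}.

Listing terms: u_1 = 2, u_2 = 7, u_3 = 1, u_4 = 0, u_5 = 1, u_6 = 1, u_7 = 2, u_8 = 3, u_9 = 5, u_{10} = 0, u_{11} = 5, u_{12} = 5, u_{13} = 2, u_{14} = 7.
Since (u_{13}, u_{14}) = (u_1, u_2) = (2, 7) (two consecutive terms determine the rest), the sequence is periodic with period 12.
(80 - 1) mod 12 = 7, so u_{80} = u_8 = 3.

3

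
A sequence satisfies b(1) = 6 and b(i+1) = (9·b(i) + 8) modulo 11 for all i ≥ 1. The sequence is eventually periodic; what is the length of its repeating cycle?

b(1) = 6,  b(2) = 7,  b(3) = 5,  b(4) = 9,  b(5) = 1,  b(6) = 6.
Since b(6) = b(1) = 6, the sequence is periodic with period 5.

5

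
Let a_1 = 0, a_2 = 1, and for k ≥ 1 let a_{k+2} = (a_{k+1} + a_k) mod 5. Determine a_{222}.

1

a_1 = 0, a_2 = 1, a_3 = 1, a_4 = 2, a_5 = 3, a_6 = 0, a_7 = 3, a_8 = 3, a_9 = 1, a_{10} = 4, a_{11} = 0, a_{12} = 4, a_{13} = 4, a_{14} = 3, a_{15} = 2, a_{16} = 0, a_{17} = 2, a_{18} = 2, a_{19} = 4, a_{20} = 1, a_{21} = 0, a_{22} = 1.
Since (a_{21}, a_{22}) = (a_1, a_2) = (0, 1) (two consecutive terms determine the rest), the sequence is periodic with period 20.
So a_{222} = a_{1 + ((222-1) mod 20)} = a_2 = 1.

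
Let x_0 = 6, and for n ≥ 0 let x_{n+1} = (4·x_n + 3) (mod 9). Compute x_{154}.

0

Listing terms: x_0 = 6; x_1 = 0; x_2 = 3; x_3 = 6.
The sequence repeats with period 3.
(154 - 0) mod 3 = 1, so x_{154} = x_1 = 0.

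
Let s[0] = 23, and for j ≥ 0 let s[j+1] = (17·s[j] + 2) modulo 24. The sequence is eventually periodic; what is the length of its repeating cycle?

Listing terms: s[0] = 23; s[1] = 9; s[2] = 11; s[3] = 21; s[4] = 23.
The sequence repeats with period 4.

4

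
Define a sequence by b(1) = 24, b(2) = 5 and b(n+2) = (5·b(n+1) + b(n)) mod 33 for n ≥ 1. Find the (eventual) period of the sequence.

24

We have b(1) = 24; b(2) = 5; b(3) = 16; b(4) = 19; b(5) = 12; b(6) = 13; b(7) = 11; b(8) = 2; b(9) = 21; b(10) = 8; b(11) = 28; b(12) = 16; b(13) = 9; b(14) = 28; b(15) = 17; b(16) = 14; b(17) = 21; b(18) = 20; b(19) = 22; b(20) = 31; b(21) = 12; b(22) = 25; b(23) = 5; b(24) = 17; b(25) = 24; b(26) = 5.
Since (b(25), b(26)) = (b(1), b(2)) = (24, 5) (two consecutive terms determine the rest), the sequence is periodic with period 24.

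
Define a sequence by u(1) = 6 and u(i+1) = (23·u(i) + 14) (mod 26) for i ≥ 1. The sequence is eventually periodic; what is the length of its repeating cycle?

6

Computing terms: u(1) = 6, u(2) = 22, u(3) = 0, u(4) = 14, u(5) = 24, u(6) = 20, u(7) = 6.
The sequence repeats with period 6.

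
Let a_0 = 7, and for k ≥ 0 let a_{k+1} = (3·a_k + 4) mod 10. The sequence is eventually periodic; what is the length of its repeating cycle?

4

Listing terms: a_0 = 7,  a_1 = 5,  a_2 = 9,  a_3 = 1,  a_4 = 7.
The sequence repeats with period 4.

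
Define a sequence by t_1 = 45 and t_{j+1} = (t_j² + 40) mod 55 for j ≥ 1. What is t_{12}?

Listing terms: t_1 = 45,  t_2 = 30,  t_3 = 5,  t_4 = 10,  t_5 = 30.
Since t_5 = t_2 = 30, the sequence is eventually periodic: after a pre-period of length 1 it cycles with period 3.
For j ≥ 2, t_j depends only on (j - 2) mod 3. (12 - 2) mod 3 = 1, so t_{12} = t_3 = 5.

5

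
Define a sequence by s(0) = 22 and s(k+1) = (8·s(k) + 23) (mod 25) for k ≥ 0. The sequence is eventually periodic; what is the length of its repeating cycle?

20

s(0) = 22, s(1) = 24, s(2) = 15, s(3) = 18, s(4) = 17, s(5) = 9, s(6) = 20, s(7) = 8, s(8) = 12, s(9) = 19, s(10) = 0, s(11) = 23, s(12) = 7, s(13) = 4, s(14) = 5, s(15) = 13, s(16) = 2, s(17) = 14, s(18) = 10, s(19) = 3, s(20) = 22.
The sequence repeats with period 20.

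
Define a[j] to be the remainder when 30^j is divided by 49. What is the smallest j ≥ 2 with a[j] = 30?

Computing terms: a[1] = 30; a[2] = 18; a[3] = 1; a[4] = 30.
Since a[4] = a[1] = 30, the sequence is periodic with period 3.
The value 30 next appears (with j ≥ 2) at a[4].

4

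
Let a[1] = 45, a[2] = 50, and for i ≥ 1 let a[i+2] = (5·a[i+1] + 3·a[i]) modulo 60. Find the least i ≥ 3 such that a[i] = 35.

4

Listing terms: a[1] = 45, a[2] = 50, a[3] = 25, a[4] = 35, a[5] = 10, a[6] = 35, a[7] = 25, a[8] = 50, a[9] = 25.
Since (a[8], a[9]) = (a[2], a[3]) = (50, 25) (two consecutive terms determine the rest), the sequence is eventually periodic: after a pre-period of length 1 it cycles with period 6.
The value 35 first appears (with i ≥ 3) at a[4].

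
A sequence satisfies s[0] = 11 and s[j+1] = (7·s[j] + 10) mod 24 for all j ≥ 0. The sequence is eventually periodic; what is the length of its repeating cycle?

6

s[0] = 11,  s[1] = 15,  s[2] = 19,  s[3] = 23,  s[4] = 3,  s[5] = 7,  s[6] = 11.
Since s[6] = s[0] = 11, the sequence is periodic with period 6.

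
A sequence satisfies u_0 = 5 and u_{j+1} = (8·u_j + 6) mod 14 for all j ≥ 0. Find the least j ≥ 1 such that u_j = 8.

4

Listing terms: u_0 = 5; u_1 = 4; u_2 = 10; u_3 = 2; u_4 = 8; u_5 = 0; u_6 = 6; u_7 = 12; u_8 = 4.
Since u_8 = u_1 = 4, the sequence is eventually periodic: after a pre-period of length 1 it cycles with period 7.
The value 8 first appears (with j ≥ 1) at u_4.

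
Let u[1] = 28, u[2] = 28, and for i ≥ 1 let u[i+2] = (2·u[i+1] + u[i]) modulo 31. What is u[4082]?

28

u[1] = 28; u[2] = 28; u[3] = 22; u[4] = 10; u[5] = 11; u[6] = 1; u[7] = 13; u[8] = 27; u[9] = 5; u[10] = 6; u[11] = 17; u[12] = 9; u[13] = 4; u[14] = 17; u[15] = 7; u[16] = 0; u[17] = 7; u[18] = 14; u[19] = 4; u[20] = 22; u[21] = 17; u[22] = 25; u[23] = 5; u[24] = 4; u[25] = 13; u[26] = 30; u[27] = 11; u[28] = 21; u[29] = 22; u[30] = 3; u[31] = 28; u[32] = 28.
The sequence repeats with period 30.
(4082 - 1) mod 30 = 1, so u[4082] = u[2] = 28.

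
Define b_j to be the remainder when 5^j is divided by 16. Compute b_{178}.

We have b_0 = 1; b_1 = 5; b_2 = 9; b_3 = 13; b_4 = 1.
Since b_4 = b_0 = 1, the sequence is periodic with period 4.
So b_{178} = b_{0 + ((178-0) mod 4)} = b_2 = 9.

9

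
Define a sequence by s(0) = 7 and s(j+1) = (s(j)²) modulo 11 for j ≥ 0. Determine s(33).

We have s(0) = 7, s(1) = 5, s(2) = 3, s(3) = 9, s(4) = 4, s(5) = 5.
Since s(5) = s(1) = 5, the sequence is eventually periodic: after a pre-period of length 1 it cycles with period 4.
For j ≥ 1, s(j) depends only on (j - 1) mod 4. (33 - 1) mod 4 = 0, so s(33) = s(1) = 5.

5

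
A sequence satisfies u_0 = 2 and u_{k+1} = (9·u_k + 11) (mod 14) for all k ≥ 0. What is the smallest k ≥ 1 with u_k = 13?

u_0 = 2; u_1 = 1; u_2 = 6; u_3 = 9; u_4 = 8; u_5 = 13; u_6 = 2.
The sequence repeats with period 6.
The value 13 first appears (with k ≥ 1) at u_5.

5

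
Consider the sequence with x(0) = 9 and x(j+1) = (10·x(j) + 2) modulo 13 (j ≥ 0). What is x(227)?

2

x(0) = 9,  x(1) = 1,  x(2) = 12,  x(3) = 5,  x(4) = 0,  x(5) = 2,  x(6) = 9.
The sequence repeats with period 6.
(227 - 0) mod 6 = 5, so x(227) = x(5) = 2.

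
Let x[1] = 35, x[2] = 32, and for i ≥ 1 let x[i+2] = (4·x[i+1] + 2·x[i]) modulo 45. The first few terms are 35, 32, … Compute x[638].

32

We have x[1] = 35,  x[2] = 32,  x[3] = 18,  x[4] = 1,  x[5] = 40,  x[6] = 27,  x[7] = 8,  x[8] = 41,  x[9] = 0,  x[10] = 37,  x[11] = 13,  x[12] = 36,  x[13] = 35,  x[14] = 32.
Since (x[13], x[14]) = (x[1], x[2]) = (35, 32) (two consecutive terms determine the rest), the sequence is periodic with period 12.
(638 - 1) mod 12 = 1, so x[638] = x[2] = 32.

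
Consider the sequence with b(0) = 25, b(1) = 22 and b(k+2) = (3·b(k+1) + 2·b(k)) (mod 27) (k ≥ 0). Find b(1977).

13

b(0) = 25,  b(1) = 22,  b(2) = 8,  b(3) = 14,  b(4) = 4,  b(5) = 13,  b(6) = 20,  b(7) = 5,  b(8) = 1,  b(9) = 13,  b(10) = 14,  b(11) = 14,  b(12) = 16,  b(13) = 22,  b(14) = 17,  b(15) = 14,  b(16) = 22,  b(17) = 13,  b(18) = 2,  b(19) = 5,  b(20) = 19,  b(21) = 13,  b(22) = 23,  b(23) = 14,  b(24) = 7,  b(25) = 22,  b(26) = 26,  b(27) = 14,  b(28) = 13,  b(29) = 13,  b(30) = 11,  b(31) = 5,  b(32) = 10,  b(33) = 13,  b(34) = 5,  b(35) = 14,  b(36) = 25,  b(37) = 22.
Since (b(36), b(37)) = (b(0), b(1)) = (25, 22) (two consecutive terms determine the rest), the sequence is periodic with period 36.
(1977 - 0) mod 36 = 33, so b(1977) = b(33) = 13.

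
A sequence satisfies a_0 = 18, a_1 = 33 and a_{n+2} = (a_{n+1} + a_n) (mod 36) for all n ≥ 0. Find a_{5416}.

We have a_0 = 18,  a_1 = 33,  a_2 = 15,  a_3 = 12,  a_4 = 27,  a_5 = 3,  a_6 = 30,  a_7 = 33,  a_8 = 27,  a_9 = 24,  a_{10} = 15,  a_{11} = 3,  a_{12} = 18,  a_{13} = 21,  a_{14} = 3,  a_{15} = 24,  a_{16} = 27,  a_{17} = 15,  a_{18} = 6,  a_{19} = 21,  a_{20} = 27,  a_{21} = 12,  a_{22} = 3,  a_{23} = 15,  a_{24} = 18,  a_{25} = 33.
The sequence repeats with period 24.
So a_{5416} = a_{0 + ((5416-0) mod 24)} = a_{16} = 27.

27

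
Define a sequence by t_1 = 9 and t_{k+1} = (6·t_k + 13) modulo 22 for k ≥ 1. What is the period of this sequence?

10

t_1 = 9,  t_2 = 1,  t_3 = 19,  t_4 = 17,  t_5 = 5,  t_6 = 21,  t_7 = 7,  t_8 = 11,  t_9 = 13,  t_{10} = 3,  t_{11} = 9.
The sequence repeats with period 10.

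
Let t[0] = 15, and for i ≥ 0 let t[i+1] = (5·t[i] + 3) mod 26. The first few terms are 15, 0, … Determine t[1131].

18

Listing terms: t[0] = 15, t[1] = 0, t[2] = 3, t[3] = 18, t[4] = 15.
The sequence repeats with period 4.
So t[1131] = t[0 + ((1131-0) mod 4)] = t[3] = 18.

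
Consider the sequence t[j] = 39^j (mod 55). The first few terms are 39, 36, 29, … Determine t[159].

We have t[1] = 39, t[2] = 36, t[3] = 29, t[4] = 31, t[5] = 54, t[6] = 16, t[7] = 19, t[8] = 26, t[9] = 24, t[10] = 1, t[11] = 39.
The sequence repeats with period 10.
(159 - 1) mod 10 = 8, so t[159] = t[9] = 24.

24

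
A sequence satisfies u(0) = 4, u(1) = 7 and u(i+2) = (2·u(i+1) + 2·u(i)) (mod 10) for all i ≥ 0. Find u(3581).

u(0) = 4, u(1) = 7, u(2) = 2, u(3) = 8, u(4) = 0, u(5) = 6, u(6) = 2, u(7) = 6, u(8) = 6, u(9) = 4, u(10) = 0, u(11) = 8, u(12) = 6, u(13) = 8, u(14) = 8, u(15) = 2, u(16) = 0, u(17) = 4, u(18) = 8, u(19) = 4, u(20) = 4, u(21) = 6, u(22) = 0, u(23) = 2, u(24) = 4, u(25) = 2, u(26) = 2, u(27) = 8.
Since (u(26), u(27)) = (u(2), u(3)) = (2, 8) (two consecutive terms determine the rest), the sequence is eventually periodic: after a pre-period of length 2 it cycles with period 24.
For i ≥ 2, u(i) depends only on (i - 2) mod 24. (3581 - 2) mod 24 = 3, so u(3581) = u(5) = 6.

6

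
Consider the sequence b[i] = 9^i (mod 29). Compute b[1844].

Listing terms: b[0] = 1,  b[1] = 9,  b[2] = 23,  b[3] = 4,  b[4] = 7,  b[5] = 5,  b[6] = 16,  b[7] = 28,  b[8] = 20,  b[9] = 6,  b[10] = 25,  b[11] = 22,  b[12] = 24,  b[13] = 13,  b[14] = 1.
Since b[14] = b[0] = 1, the sequence is periodic with period 14.
So b[1844] = b[0 + ((1844-0) mod 14)] = b[10] = 25.

25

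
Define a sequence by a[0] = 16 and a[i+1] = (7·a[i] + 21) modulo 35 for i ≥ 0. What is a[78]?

7

Listing terms: a[0] = 16,  a[1] = 28,  a[2] = 7,  a[3] = 0,  a[4] = 21,  a[5] = 28.
Since a[5] = a[1] = 28, the sequence is eventually periodic: after a pre-period of length 1 it cycles with period 4.
For i ≥ 1, a[i] depends only on (i - 1) mod 4. (78 - 1) mod 4 = 1, so a[78] = a[2] = 7.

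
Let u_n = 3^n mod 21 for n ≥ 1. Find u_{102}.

15

Computing terms: u_1 = 3,  u_2 = 9,  u_3 = 6,  u_4 = 18,  u_5 = 12,  u_6 = 15,  u_7 = 3.
The sequence repeats with period 6.
So u_{102} = u_{1 + ((102-1) mod 6)} = u_6 = 15.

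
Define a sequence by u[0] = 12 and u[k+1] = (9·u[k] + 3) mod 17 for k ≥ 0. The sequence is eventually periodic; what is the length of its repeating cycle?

u[0] = 12; u[1] = 9; u[2] = 16; u[3] = 11; u[4] = 0; u[5] = 3; u[6] = 13; u[7] = 1; u[8] = 12.
Since u[8] = u[0] = 12, the sequence is periodic with period 8.

8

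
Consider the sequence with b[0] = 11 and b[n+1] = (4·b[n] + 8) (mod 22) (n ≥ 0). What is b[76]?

Computing terms: b[0] = 11, b[1] = 8, b[2] = 18, b[3] = 14, b[4] = 20, b[5] = 0, b[6] = 8.
Since b[6] = b[1] = 8, the sequence is eventually periodic: after a pre-period of length 1 it cycles with period 5.
For n ≥ 1, b[n] depends only on (n - 1) mod 5. (76 - 1) mod 5 = 0, so b[76] = b[1] = 8.

8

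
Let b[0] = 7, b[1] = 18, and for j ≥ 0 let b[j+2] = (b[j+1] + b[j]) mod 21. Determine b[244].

5

Listing terms: b[0] = 7,  b[1] = 18,  b[2] = 4,  b[3] = 1,  b[4] = 5,  b[5] = 6,  b[6] = 11,  b[7] = 17,  b[8] = 7,  b[9] = 3,  b[10] = 10,  b[11] = 13,  b[12] = 2,  b[13] = 15,  b[14] = 17,  b[15] = 11,  b[16] = 7,  b[17] = 18.
Since (b[16], b[17]) = (b[0], b[1]) = (7, 18) (two consecutive terms determine the rest), the sequence is periodic with period 16.
(244 - 0) mod 16 = 4, so b[244] = b[4] = 5.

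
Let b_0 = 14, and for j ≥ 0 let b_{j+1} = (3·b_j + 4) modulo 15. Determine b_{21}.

Listing terms: b_0 = 14; b_1 = 1; b_2 = 7; b_3 = 10; b_4 = 4; b_5 = 1.
Since b_5 = b_1 = 1, the sequence is eventually periodic: after a pre-period of length 1 it cycles with period 4.
For j ≥ 1, b_j depends only on (j - 1) mod 4. (21 - 1) mod 4 = 0, so b_{21} = b_1 = 1.

1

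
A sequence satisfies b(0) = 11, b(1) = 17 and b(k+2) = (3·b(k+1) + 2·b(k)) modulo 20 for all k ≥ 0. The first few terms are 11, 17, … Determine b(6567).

17

Computing terms: b(0) = 11,  b(1) = 17,  b(2) = 13,  b(3) = 13,  b(4) = 5,  b(5) = 1,  b(6) = 13,  b(7) = 1,  b(8) = 9,  b(9) = 9,  b(10) = 5,  b(11) = 13,  b(12) = 9,  b(13) = 13,  b(14) = 17,  b(15) = 17,  b(16) = 5,  b(17) = 9,  b(18) = 17,  b(19) = 9,  b(20) = 1,  b(21) = 1,  b(22) = 5,  b(23) = 17,  b(24) = 1,  b(25) = 17,  b(26) = 13.
Since (b(25), b(26)) = (b(1), b(2)) = (17, 13) (two consecutive terms determine the rest), the sequence is eventually periodic: after a pre-period of length 1 it cycles with period 24.
For k ≥ 1, b(k) depends only on (k - 1) mod 24. (6567 - 1) mod 24 = 14, so b(6567) = b(15) = 17.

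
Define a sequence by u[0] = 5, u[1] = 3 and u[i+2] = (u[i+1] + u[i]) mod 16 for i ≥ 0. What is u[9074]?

8

We have u[0] = 5; u[1] = 3; u[2] = 8; u[3] = 11; u[4] = 3; u[5] = 14; u[6] = 1; u[7] = 15; u[8] = 0; u[9] = 15; u[10] = 15; u[11] = 14; u[12] = 13; u[13] = 11; u[14] = 8; u[15] = 3; u[16] = 11; u[17] = 14; u[18] = 9; u[19] = 7; u[20] = 0; u[21] = 7; u[22] = 7; u[23] = 14; u[24] = 5; u[25] = 3.
Since (u[24], u[25]) = (u[0], u[1]) = (5, 3) (two consecutive terms determine the rest), the sequence is periodic with period 24.
(9074 - 0) mod 24 = 2, so u[9074] = u[2] = 8.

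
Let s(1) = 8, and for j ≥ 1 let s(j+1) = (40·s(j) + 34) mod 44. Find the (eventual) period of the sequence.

10

We have s(1) = 8; s(2) = 2; s(3) = 26; s(4) = 18; s(5) = 6; s(6) = 10; s(7) = 38; s(8) = 14; s(9) = 22; s(10) = 34; s(11) = 30; s(12) = 2.
Since s(12) = s(2) = 2, the sequence is eventually periodic: after a pre-period of length 1 it cycles with period 10.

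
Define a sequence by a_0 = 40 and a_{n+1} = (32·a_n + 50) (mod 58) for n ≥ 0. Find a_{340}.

20

Listing terms: a_0 = 40,  a_1 = 54,  a_2 = 38,  a_3 = 48,  a_4 = 20,  a_5 = 52,  a_6 = 32,  a_7 = 30,  a_8 = 24,  a_9 = 6,  a_{10} = 10,  a_{11} = 22,  a_{12} = 0,  a_{13} = 50,  a_{14} = 26,  a_{15} = 12,  a_{16} = 28,  a_{17} = 18,  a_{18} = 46,  a_{19} = 14,  a_{20} = 34,  a_{21} = 36,  a_{22} = 42,  a_{23} = 2,  a_{24} = 56,  a_{25} = 44,  a_{26} = 8,  a_{27} = 16,  a_{28} = 40.
The sequence repeats with period 28.
(340 - 0) mod 28 = 4, so a_{340} = a_4 = 20.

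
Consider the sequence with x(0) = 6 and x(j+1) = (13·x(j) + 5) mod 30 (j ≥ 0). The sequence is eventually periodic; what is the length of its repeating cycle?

We have x(0) = 6,  x(1) = 23,  x(2) = 4,  x(3) = 27,  x(4) = 26,  x(5) = 13,  x(6) = 24,  x(7) = 17,  x(8) = 16,  x(9) = 3,  x(10) = 14,  x(11) = 7,  x(12) = 6.
The sequence repeats with period 12.

12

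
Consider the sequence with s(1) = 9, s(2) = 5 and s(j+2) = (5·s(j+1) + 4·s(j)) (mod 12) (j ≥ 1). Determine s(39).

5

We have s(1) = 9, s(2) = 5, s(3) = 1, s(4) = 1, s(5) = 9, s(6) = 1, s(7) = 5, s(8) = 5, s(9) = 9, s(10) = 5.
Since (s(9), s(10)) = (s(1), s(2)) = (9, 5) (two consecutive terms determine the rest), the sequence is periodic with period 8.
So s(39) = s(1 + ((39-1) mod 8)) = s(7) = 5.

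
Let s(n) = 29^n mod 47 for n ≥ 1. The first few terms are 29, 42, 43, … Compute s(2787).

Computing terms: s(1) = 29, s(2) = 42, s(3) = 43, s(4) = 25, s(5) = 20, s(6) = 16, s(7) = 41, s(8) = 14, s(9) = 30, s(10) = 24, s(11) = 38, s(12) = 21, s(13) = 45, s(14) = 36, s(15) = 10, s(16) = 8, s(17) = 44, s(18) = 7, s(19) = 15, s(20) = 12, s(21) = 19, s(22) = 34, s(23) = 46, s(24) = 18, s(25) = 5, s(26) = 4, s(27) = 22, s(28) = 27, s(29) = 31, s(30) = 6, s(31) = 33, s(32) = 17, s(33) = 23, s(34) = 9, s(35) = 26, s(36) = 2, s(37) = 11, s(38) = 37, s(39) = 39, s(40) = 3, s(41) = 40, s(42) = 32, s(43) = 35, s(44) = 28, s(45) = 13, s(46) = 1, s(47) = 29.
The sequence repeats with period 46.
(2787 - 1) mod 46 = 26, so s(2787) = s(27) = 22.

22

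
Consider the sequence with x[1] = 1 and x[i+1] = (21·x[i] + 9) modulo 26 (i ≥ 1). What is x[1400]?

We have x[1] = 1,  x[2] = 4,  x[3] = 15,  x[4] = 12,  x[5] = 1.
The sequence repeats with period 4.
(1400 - 1) mod 4 = 3, so x[1400] = x[4] = 12.

12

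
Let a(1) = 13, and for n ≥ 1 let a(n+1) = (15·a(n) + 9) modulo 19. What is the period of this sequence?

18

We have a(1) = 13,  a(2) = 14,  a(3) = 10,  a(4) = 7,  a(5) = 0,  a(6) = 9,  a(7) = 11,  a(8) = 3,  a(9) = 16,  a(10) = 2,  a(11) = 1,  a(12) = 5,  a(13) = 8,  a(14) = 15,  a(15) = 6,  a(16) = 4,  a(17) = 12,  a(18) = 18,  a(19) = 13.
The sequence repeats with period 18.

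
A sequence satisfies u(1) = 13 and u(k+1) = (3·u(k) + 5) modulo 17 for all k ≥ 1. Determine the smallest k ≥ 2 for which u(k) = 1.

3

u(1) = 13; u(2) = 10; u(3) = 1; u(4) = 8; u(5) = 12; u(6) = 7; u(7) = 9; u(8) = 15; u(9) = 16; u(10) = 2; u(11) = 11; u(12) = 4; u(13) = 0; u(14) = 5; u(15) = 3; u(16) = 14; u(17) = 13.
Since u(17) = u(1) = 13, the sequence is periodic with period 16.
The value 1 first appears (with k ≥ 2) at u(3).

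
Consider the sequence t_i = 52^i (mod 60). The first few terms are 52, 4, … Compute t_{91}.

28

Listing terms: t_1 = 52,  t_2 = 4,  t_3 = 28,  t_4 = 16,  t_5 = 52.
The sequence repeats with period 4.
(91 - 1) mod 4 = 2, so t_{91} = t_3 = 28.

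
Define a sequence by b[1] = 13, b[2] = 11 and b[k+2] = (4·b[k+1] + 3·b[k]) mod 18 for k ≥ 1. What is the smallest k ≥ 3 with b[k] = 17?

Computing terms: b[1] = 13; b[2] = 11; b[3] = 11; b[4] = 5; b[5] = 17; b[6] = 11; b[7] = 5.
Since (b[6], b[7]) = (b[3], b[4]) = (11, 5) (two consecutive terms determine the rest), the sequence is eventually periodic: after a pre-period of length 2 it cycles with period 3.
The value 17 first appears (with k ≥ 3) at b[5].

5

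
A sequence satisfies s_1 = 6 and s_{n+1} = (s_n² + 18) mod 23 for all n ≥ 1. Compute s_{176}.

s_1 = 6; s_2 = 8; s_3 = 13; s_4 = 3; s_5 = 4; s_6 = 11; s_7 = 1; s_8 = 19; s_9 = 11.
Since s_9 = s_6 = 11, the sequence is eventually periodic: after a pre-period of length 5 it cycles with period 3.
For n ≥ 6, s_n depends only on (n - 6) mod 3. (176 - 6) mod 3 = 2, so s_{176} = s_8 = 19.

19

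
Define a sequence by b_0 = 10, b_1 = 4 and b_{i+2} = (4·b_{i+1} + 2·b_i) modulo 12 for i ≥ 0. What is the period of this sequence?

6

b_0 = 10,  b_1 = 4,  b_2 = 0,  b_3 = 8,  b_4 = 8,  b_5 = 0,  b_6 = 4,  b_7 = 4,  b_8 = 0.
Since (b_7, b_8) = (b_1, b_2) = (4, 0) (two consecutive terms determine the rest), the sequence is eventually periodic: after a pre-period of length 1 it cycles with period 6.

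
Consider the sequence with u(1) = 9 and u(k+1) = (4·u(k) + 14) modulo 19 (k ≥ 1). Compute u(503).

14

u(1) = 9,  u(2) = 12,  u(3) = 5,  u(4) = 15,  u(5) = 17,  u(6) = 6,  u(7) = 0,  u(8) = 14,  u(9) = 13,  u(10) = 9.
The sequence repeats with period 9.
So u(503) = u(1 + ((503-1) mod 9)) = u(8) = 14.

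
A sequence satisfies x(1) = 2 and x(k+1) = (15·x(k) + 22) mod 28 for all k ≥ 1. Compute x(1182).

0

Computing terms: x(1) = 2, x(2) = 24, x(3) = 18, x(4) = 12, x(5) = 6, x(6) = 0, x(7) = 22, x(8) = 16, x(9) = 10, x(10) = 4, x(11) = 26, x(12) = 20, x(13) = 14, x(14) = 8, x(15) = 2.
The sequence repeats with period 14.
(1182 - 1) mod 14 = 5, so x(1182) = x(6) = 0.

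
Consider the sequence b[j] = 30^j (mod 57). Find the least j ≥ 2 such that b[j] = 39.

We have b[1] = 30,  b[2] = 45,  b[3] = 39,  b[4] = 30.
Since b[4] = b[1] = 30, the sequence is periodic with period 3.
The value 39 first appears (with j ≥ 2) at b[3].

3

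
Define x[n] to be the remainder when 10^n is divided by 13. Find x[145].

x[1] = 10; x[2] = 9; x[3] = 12; x[4] = 3; x[5] = 4; x[6] = 1; x[7] = 10.
The sequence repeats with period 6.
So x[145] = x[1 + ((145-1) mod 6)] = x[1] = 10.

10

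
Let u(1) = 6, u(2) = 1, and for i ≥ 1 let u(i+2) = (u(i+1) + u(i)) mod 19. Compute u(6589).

Listing terms: u(1) = 6; u(2) = 1; u(3) = 7; u(4) = 8; u(5) = 15; u(6) = 4; u(7) = 0; u(8) = 4; u(9) = 4; u(10) = 8; u(11) = 12; u(12) = 1; u(13) = 13; u(14) = 14; u(15) = 8; u(16) = 3; u(17) = 11; u(18) = 14; u(19) = 6; u(20) = 1.
The sequence repeats with period 18.
(6589 - 1) mod 18 = 0, so u(6589) = u(1) = 6.

6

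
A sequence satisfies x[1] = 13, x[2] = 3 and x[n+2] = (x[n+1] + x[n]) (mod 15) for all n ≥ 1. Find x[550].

Computing terms: x[1] = 13,  x[2] = 3,  x[3] = 1,  x[4] = 4,  x[5] = 5,  x[6] = 9,  x[7] = 14,  x[8] = 8,  x[9] = 7,  x[10] = 0,  x[11] = 7,  x[12] = 7,  x[13] = 14,  x[14] = 6,  x[15] = 5,  x[16] = 11,  x[17] = 1,  x[18] = 12,  x[19] = 13,  x[20] = 10,  x[21] = 8,  x[22] = 3,  x[23] = 11,  x[24] = 14,  x[25] = 10,  x[26] = 9,  x[27] = 4,  x[28] = 13,  x[29] = 2,  x[30] = 0,  x[31] = 2,  x[32] = 2,  x[33] = 4,  x[34] = 6,  x[35] = 10,  x[36] = 1,  x[37] = 11,  x[38] = 12,  x[39] = 8,  x[40] = 5,  x[41] = 13,  x[42] = 3.
Since (x[41], x[42]) = (x[1], x[2]) = (13, 3) (two consecutive terms determine the rest), the sequence is periodic with period 40.
So x[550] = x[1 + ((550-1) mod 40)] = x[30] = 0.

0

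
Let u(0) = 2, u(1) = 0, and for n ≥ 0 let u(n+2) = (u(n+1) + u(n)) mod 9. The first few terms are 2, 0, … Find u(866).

2

Listing terms: u(0) = 2; u(1) = 0; u(2) = 2; u(3) = 2; u(4) = 4; u(5) = 6; u(6) = 1; u(7) = 7; u(8) = 8; u(9) = 6; u(10) = 5; u(11) = 2; u(12) = 7; u(13) = 0; u(14) = 7; u(15) = 7; u(16) = 5; u(17) = 3; u(18) = 8; u(19) = 2; u(20) = 1; u(21) = 3; u(22) = 4; u(23) = 7; u(24) = 2; u(25) = 0.
The sequence repeats with period 24.
So u(866) = u(0 + ((866-0) mod 24)) = u(2) = 2.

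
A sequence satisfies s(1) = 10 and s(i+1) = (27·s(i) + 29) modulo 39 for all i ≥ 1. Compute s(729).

We have s(1) = 10; s(2) = 26; s(3) = 29; s(4) = 32; s(5) = 35; s(6) = 38; s(7) = 2; s(8) = 5; s(9) = 8; s(10) = 11; s(11) = 14; s(12) = 17; s(13) = 20; s(14) = 23; s(15) = 26.
Since s(15) = s(2) = 26, the sequence is eventually periodic: after a pre-period of length 1 it cycles with period 13.
For i ≥ 2, s(i) depends only on (i - 2) mod 13. (729 - 2) mod 13 = 12, so s(729) = s(14) = 23.

23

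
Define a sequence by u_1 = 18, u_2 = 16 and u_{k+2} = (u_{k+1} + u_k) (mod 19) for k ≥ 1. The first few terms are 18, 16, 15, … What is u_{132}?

Listing terms: u_1 = 18,  u_2 = 16,  u_3 = 15,  u_4 = 12,  u_5 = 8,  u_6 = 1,  u_7 = 9,  u_8 = 10,  u_9 = 0,  u_{10} = 10,  u_{11} = 10,  u_{12} = 1,  u_{13} = 11,  u_{14} = 12,  u_{15} = 4,  u_{16} = 16,  u_{17} = 1,  u_{18} = 17,  u_{19} = 18,  u_{20} = 16.
Since (u_{19}, u_{20}) = (u_1, u_2) = (18, 16) (two consecutive terms determine the rest), the sequence is periodic with period 18.
So u_{132} = u_{1 + ((132-1) mod 18)} = u_6 = 1.

1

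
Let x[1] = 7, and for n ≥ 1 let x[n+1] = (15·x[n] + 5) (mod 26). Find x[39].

Listing terms: x[1] = 7,  x[2] = 6,  x[3] = 17,  x[4] = 0,  x[5] = 5,  x[6] = 2,  x[7] = 9,  x[8] = 10,  x[9] = 25,  x[10] = 16,  x[11] = 11,  x[12] = 14,  x[13] = 7.
The sequence repeats with period 12.
(39 - 1) mod 12 = 2, so x[39] = x[3] = 17.

17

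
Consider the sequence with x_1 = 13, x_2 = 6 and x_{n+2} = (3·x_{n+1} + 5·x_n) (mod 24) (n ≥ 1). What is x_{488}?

6

Computing terms: x_1 = 13, x_2 = 6, x_3 = 11, x_4 = 15, x_5 = 4, x_6 = 15, x_7 = 17, x_8 = 6, x_9 = 7, x_{10} = 3, x_{11} = 20, x_{12} = 3, x_{13} = 13, x_{14} = 6.
Since (x_{13}, x_{14}) = (x_1, x_2) = (13, 6) (two consecutive terms determine the rest), the sequence is periodic with period 12.
So x_{488} = x_{1 + ((488-1) mod 12)} = x_8 = 6.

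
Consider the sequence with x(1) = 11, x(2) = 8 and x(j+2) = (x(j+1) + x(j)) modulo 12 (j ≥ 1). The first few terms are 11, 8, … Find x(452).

0

We have x(1) = 11; x(2) = 8; x(3) = 7; x(4) = 3; x(5) = 10; x(6) = 1; x(7) = 11; x(8) = 0; x(9) = 11; x(10) = 11; x(11) = 10; x(12) = 9; x(13) = 7; x(14) = 4; x(15) = 11; x(16) = 3; x(17) = 2; x(18) = 5; x(19) = 7; x(20) = 0; x(21) = 7; x(22) = 7; x(23) = 2; x(24) = 9; x(25) = 11; x(26) = 8.
Since (x(25), x(26)) = (x(1), x(2)) = (11, 8) (two consecutive terms determine the rest), the sequence is periodic with period 24.
So x(452) = x(1 + ((452-1) mod 24)) = x(20) = 0.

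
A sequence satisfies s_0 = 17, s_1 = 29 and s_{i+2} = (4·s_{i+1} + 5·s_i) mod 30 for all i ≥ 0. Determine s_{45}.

19

We have s_0 = 17,  s_1 = 29,  s_2 = 21,  s_3 = 19,  s_4 = 1,  s_5 = 9,  s_6 = 11,  s_7 = 29,  s_8 = 21.
Since (s_7, s_8) = (s_1, s_2) = (29, 21) (two consecutive terms determine the rest), the sequence is eventually periodic: after a pre-period of length 1 it cycles with period 6.
For i ≥ 1, s_i depends only on (i - 1) mod 6. (45 - 1) mod 6 = 2, so s_{45} = s_3 = 19.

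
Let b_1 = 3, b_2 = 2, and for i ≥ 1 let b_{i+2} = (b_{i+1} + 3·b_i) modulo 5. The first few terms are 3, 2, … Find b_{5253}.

Computing terms: b_1 = 3; b_2 = 2; b_3 = 1; b_4 = 2; b_5 = 0; b_6 = 1; b_7 = 1; b_8 = 4; b_9 = 2; b_{10} = 4; b_{11} = 0; b_{12} = 2; b_{13} = 2; b_{14} = 3; b_{15} = 4; b_{16} = 3; b_{17} = 0; b_{18} = 4; b_{19} = 4; b_{20} = 1; b_{21} = 3; b_{22} = 1; b_{23} = 0; b_{24} = 3; b_{25} = 3; b_{26} = 2.
Since (b_{25}, b_{26}) = (b_1, b_2) = (3, 2) (two consecutive terms determine the rest), the sequence is periodic with period 24.
So b_{5253} = b_{1 + ((5253-1) mod 24)} = b_{21} = 3.

3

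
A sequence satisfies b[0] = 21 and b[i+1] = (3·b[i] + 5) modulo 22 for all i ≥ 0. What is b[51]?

Listing terms: b[0] = 21,  b[1] = 2,  b[2] = 11,  b[3] = 16,  b[4] = 9,  b[5] = 10,  b[6] = 13,  b[7] = 0,  b[8] = 5,  b[9] = 20,  b[10] = 21.
Since b[10] = b[0] = 21, the sequence is periodic with period 10.
(51 - 0) mod 10 = 1, so b[51] = b[1] = 2.

2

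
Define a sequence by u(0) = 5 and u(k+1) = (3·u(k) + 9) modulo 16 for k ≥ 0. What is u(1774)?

u(0) = 5, u(1) = 8, u(2) = 1, u(3) = 12, u(4) = 13, u(5) = 0, u(6) = 9, u(7) = 4, u(8) = 5.
Since u(8) = u(0) = 5, the sequence is periodic with period 8.
So u(1774) = u(0 + ((1774-0) mod 8)) = u(6) = 9.

9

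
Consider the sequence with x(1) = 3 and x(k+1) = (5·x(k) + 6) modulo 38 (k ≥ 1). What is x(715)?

We have x(1) = 3, x(2) = 21, x(3) = 35, x(4) = 29, x(5) = 37, x(6) = 1, x(7) = 11, x(8) = 23, x(9) = 7, x(10) = 3.
The sequence repeats with period 9.
(715 - 1) mod 9 = 3, so x(715) = x(4) = 29.

29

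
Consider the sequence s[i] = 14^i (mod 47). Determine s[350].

We have s[0] = 1; s[1] = 14; s[2] = 8; s[3] = 18; s[4] = 17; s[5] = 3; s[6] = 42; s[7] = 24; s[8] = 7; s[9] = 4; s[10] = 9; s[11] = 32; s[12] = 25; s[13] = 21; s[14] = 12; s[15] = 27; s[16] = 2; s[17] = 28; s[18] = 16; s[19] = 36; s[20] = 34; s[21] = 6; s[22] = 37; s[23] = 1.
The sequence repeats with period 23.
So s[350] = s[0 + ((350-0) mod 23)] = s[5] = 3.

3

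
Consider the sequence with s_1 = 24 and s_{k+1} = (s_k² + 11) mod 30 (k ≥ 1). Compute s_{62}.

We have s_1 = 24, s_2 = 17, s_3 = 0, s_4 = 11, s_5 = 12, s_6 = 5, s_7 = 6, s_8 = 17.
Since s_8 = s_2 = 17, the sequence is eventually periodic: after a pre-period of length 1 it cycles with period 6.
For k ≥ 2, s_k depends only on (k - 2) mod 6. (62 - 2) mod 6 = 0, so s_{62} = s_2 = 17.

17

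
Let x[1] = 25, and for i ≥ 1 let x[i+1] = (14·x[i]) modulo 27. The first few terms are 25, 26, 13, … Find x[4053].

13

x[1] = 25,  x[2] = 26,  x[3] = 13,  x[4] = 20,  x[5] = 10,  x[6] = 5,  x[7] = 16,  x[8] = 8,  x[9] = 4,  x[10] = 2,  x[11] = 1,  x[12] = 14,  x[13] = 7,  x[14] = 17,  x[15] = 22,  x[16] = 11,  x[17] = 19,  x[18] = 23,  x[19] = 25.
Since x[19] = x[1] = 25, the sequence is periodic with period 18.
So x[4053] = x[1 + ((4053-1) mod 18)] = x[3] = 13.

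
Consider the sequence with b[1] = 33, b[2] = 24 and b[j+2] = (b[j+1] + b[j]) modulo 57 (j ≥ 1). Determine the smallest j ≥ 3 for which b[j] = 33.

19

We have b[1] = 33; b[2] = 24; b[3] = 0; b[4] = 24; b[5] = 24; b[6] = 48; b[7] = 15; b[8] = 6; b[9] = 21; b[10] = 27; b[11] = 48; b[12] = 18; b[13] = 9; b[14] = 27; b[15] = 36; b[16] = 6; b[17] = 42; b[18] = 48; b[19] = 33; b[20] = 24.
The sequence repeats with period 18.
The value 33 next appears (with j ≥ 3) at b[19].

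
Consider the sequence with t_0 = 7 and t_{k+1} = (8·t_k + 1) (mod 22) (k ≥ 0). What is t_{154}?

19

We have t_0 = 7,  t_1 = 13,  t_2 = 17,  t_3 = 5,  t_4 = 19,  t_5 = 21,  t_6 = 15,  t_7 = 11,  t_8 = 1,  t_9 = 9,  t_{10} = 7.
Since t_{10} = t_0 = 7, the sequence is periodic with period 10.
(154 - 0) mod 10 = 4, so t_{154} = t_4 = 19.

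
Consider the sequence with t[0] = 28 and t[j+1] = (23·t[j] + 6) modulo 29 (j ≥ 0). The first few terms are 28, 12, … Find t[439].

We have t[0] = 28,  t[1] = 12,  t[2] = 21,  t[3] = 25,  t[4] = 1,  t[5] = 0,  t[6] = 6,  t[7] = 28.
The sequence repeats with period 7.
(439 - 0) mod 7 = 5, so t[439] = t[5] = 0.

0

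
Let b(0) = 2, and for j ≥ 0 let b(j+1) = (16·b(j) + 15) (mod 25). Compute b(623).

Listing terms: b(0) = 2,  b(1) = 22,  b(2) = 17,  b(3) = 12,  b(4) = 7,  b(5) = 2.
The sequence repeats with period 5.
(623 - 0) mod 5 = 3, so b(623) = b(3) = 12.

12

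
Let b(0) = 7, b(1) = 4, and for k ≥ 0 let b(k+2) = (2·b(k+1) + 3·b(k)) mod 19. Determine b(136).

Listing terms: b(0) = 7,  b(1) = 4,  b(2) = 10,  b(3) = 13,  b(4) = 18,  b(5) = 18,  b(6) = 14,  b(7) = 6,  b(8) = 16,  b(9) = 12,  b(10) = 15,  b(11) = 9,  b(12) = 6,  b(13) = 1,  b(14) = 1,  b(15) = 5,  b(16) = 13,  b(17) = 3,  b(18) = 7,  b(19) = 4.
Since (b(18), b(19)) = (b(0), b(1)) = (7, 4) (two consecutive terms determine the rest), the sequence is periodic with period 18.
So b(136) = b(0 + ((136-0) mod 18)) = b(10) = 15.

15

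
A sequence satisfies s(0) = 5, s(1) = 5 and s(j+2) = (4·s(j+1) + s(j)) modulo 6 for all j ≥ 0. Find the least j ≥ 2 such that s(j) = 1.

We have s(0) = 5,  s(1) = 5,  s(2) = 1,  s(3) = 3,  s(4) = 1,  s(5) = 1,  s(6) = 5,  s(7) = 3,  s(8) = 5,  s(9) = 5.
The sequence repeats with period 8.
The value 1 first appears (with j ≥ 2) at s(2).

2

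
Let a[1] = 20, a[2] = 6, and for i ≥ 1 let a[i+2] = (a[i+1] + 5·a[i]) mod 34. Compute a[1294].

26

Listing terms: a[1] = 20; a[2] = 6; a[3] = 4; a[4] = 0; a[5] = 20; a[6] = 20; a[7] = 18; a[8] = 16; a[9] = 4; a[10] = 16; a[11] = 2; a[12] = 14; a[13] = 24; a[14] = 26; a[15] = 10; a[16] = 4; a[17] = 20; a[18] = 6.
Since (a[17], a[18]) = (a[1], a[2]) = (20, 6) (two consecutive terms determine the rest), the sequence is periodic with period 16.
So a[1294] = a[1 + ((1294-1) mod 16)] = a[14] = 26.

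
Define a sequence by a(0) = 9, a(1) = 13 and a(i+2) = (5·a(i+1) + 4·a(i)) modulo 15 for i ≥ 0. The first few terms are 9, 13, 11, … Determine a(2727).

We have a(0) = 9,  a(1) = 13,  a(2) = 11,  a(3) = 2,  a(4) = 9,  a(5) = 8,  a(6) = 1,  a(7) = 7,  a(8) = 9,  a(9) = 13.
The sequence repeats with period 8.
So a(2727) = a(0 + ((2727-0) mod 8)) = a(7) = 7.

7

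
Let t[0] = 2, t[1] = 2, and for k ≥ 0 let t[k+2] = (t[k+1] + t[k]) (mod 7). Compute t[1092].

3

Computing terms: t[0] = 2,  t[1] = 2,  t[2] = 4,  t[3] = 6,  t[4] = 3,  t[5] = 2,  t[6] = 5,  t[7] = 0,  t[8] = 5,  t[9] = 5,  t[10] = 3,  t[11] = 1,  t[12] = 4,  t[13] = 5,  t[14] = 2,  t[15] = 0,  t[16] = 2,  t[17] = 2.
Since (t[16], t[17]) = (t[0], t[1]) = (2, 2) (two consecutive terms determine the rest), the sequence is periodic with period 16.
So t[1092] = t[0 + ((1092-0) mod 16)] = t[4] = 3.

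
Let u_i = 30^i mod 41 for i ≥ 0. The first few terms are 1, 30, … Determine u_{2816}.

10

u_0 = 1; u_1 = 30; u_2 = 39; u_3 = 22; u_4 = 4; u_5 = 38; u_6 = 33; u_7 = 6; u_8 = 16; u_9 = 29; u_{10} = 9; u_{11} = 24; u_{12} = 23; u_{13} = 34; u_{14} = 36; u_{15} = 14; u_{16} = 10; u_{17} = 13; u_{18} = 21; u_{19} = 15; u_{20} = 40; u_{21} = 11; u_{22} = 2; u_{23} = 19; u_{24} = 37; u_{25} = 3; u_{26} = 8; u_{27} = 35; u_{28} = 25; u_{29} = 12; u_{30} = 32; u_{31} = 17; u_{32} = 18; u_{33} = 7; u_{34} = 5; u_{35} = 27; u_{36} = 31; u_{37} = 28; u_{38} = 20; u_{39} = 26; u_{40} = 1.
The sequence repeats with period 40.
So u_{2816} = u_{0 + ((2816-0) mod 40)} = u_{16} = 10.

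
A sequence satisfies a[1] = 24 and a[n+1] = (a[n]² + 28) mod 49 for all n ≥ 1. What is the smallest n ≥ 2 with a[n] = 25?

a[1] = 24, a[2] = 16, a[3] = 39, a[4] = 30, a[5] = 46, a[6] = 37, a[7] = 25, a[8] = 16.
Since a[8] = a[2] = 16, the sequence is eventually periodic: after a pre-period of length 1 it cycles with period 6.
The value 25 first appears (with n ≥ 2) at a[7].

7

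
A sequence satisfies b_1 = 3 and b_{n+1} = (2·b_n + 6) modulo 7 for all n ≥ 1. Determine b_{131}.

5

We have b_1 = 3; b_2 = 5; b_3 = 2; b_4 = 3.
Since b_4 = b_1 = 3, the sequence is periodic with period 3.
(131 - 1) mod 3 = 1, so b_{131} = b_2 = 5.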